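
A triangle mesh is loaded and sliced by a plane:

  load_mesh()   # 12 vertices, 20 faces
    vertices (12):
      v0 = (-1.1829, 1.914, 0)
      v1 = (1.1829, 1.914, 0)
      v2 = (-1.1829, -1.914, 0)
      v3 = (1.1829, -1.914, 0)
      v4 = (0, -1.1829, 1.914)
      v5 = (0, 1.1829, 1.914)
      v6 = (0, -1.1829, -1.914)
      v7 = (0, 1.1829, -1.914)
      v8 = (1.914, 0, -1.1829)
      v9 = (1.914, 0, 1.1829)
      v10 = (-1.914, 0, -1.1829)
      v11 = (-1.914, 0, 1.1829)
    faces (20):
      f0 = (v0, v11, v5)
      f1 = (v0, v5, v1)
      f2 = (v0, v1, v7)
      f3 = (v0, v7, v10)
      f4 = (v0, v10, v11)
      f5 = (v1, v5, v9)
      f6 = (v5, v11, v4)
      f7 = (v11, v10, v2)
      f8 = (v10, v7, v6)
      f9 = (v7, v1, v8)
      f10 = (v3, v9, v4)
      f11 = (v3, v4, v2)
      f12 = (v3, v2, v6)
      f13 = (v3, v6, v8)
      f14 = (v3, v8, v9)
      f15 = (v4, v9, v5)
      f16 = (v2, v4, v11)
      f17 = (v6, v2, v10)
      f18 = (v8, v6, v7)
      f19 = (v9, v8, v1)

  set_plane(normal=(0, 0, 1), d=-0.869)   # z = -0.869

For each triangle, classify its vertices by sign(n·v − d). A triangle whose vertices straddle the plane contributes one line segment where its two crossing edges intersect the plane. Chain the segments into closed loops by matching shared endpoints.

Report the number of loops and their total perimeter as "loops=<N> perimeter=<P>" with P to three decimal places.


Straddling triangles (10 of 20):
  (v0,v1,v7) [++-] → (0.645836, 1.58206, -0.869)–(-0.645836, 1.58206, -0.869)  len=1.2917
  (v0,v7,v10) [+--] → (-0.645836, 1.58206, -0.869)–(-1.71999, 0.507908, -0.869)  len=1.5191
  (v0,v10,v11) [+-+] → (-1.71999, 0.507908, -0.869)–(-1.914, 0, -0.869)  len=0.5437
  (v11,v10,v2) [+-+] → (-1.914, 0, -0.869)–(-1.71999, -0.507908, -0.869)  len=0.5437
  (v7,v1,v8) [-+-] → (0.645836, 1.58206, -0.869)–(1.71999, 0.507908, -0.869)  len=1.5191
  (v3,v2,v6) [++-] → (-0.645836, -1.58206, -0.869)–(0.645836, -1.58206, -0.869)  len=1.2917
  (v3,v6,v8) [+--] → (0.645836, -1.58206, -0.869)–(1.71999, -0.507908, -0.869)  len=1.5191
  (v3,v8,v9) [+-+] → (1.71999, -0.507908, -0.869)–(1.914, 0, -0.869)  len=0.5437
  (v6,v2,v10) [-+-] → (-0.645836, -1.58206, -0.869)–(-1.71999, -0.507908, -0.869)  len=1.5191
  (v9,v8,v1) [+-+] → (1.914, 0, -0.869)–(1.71999, 0.507908, -0.869)  len=0.5437

Chained into 1 loop(s):
  loop 1: 10 segments, perimeter = 10.8345
Total perimeter = 10.834

loops=1 perimeter=10.834


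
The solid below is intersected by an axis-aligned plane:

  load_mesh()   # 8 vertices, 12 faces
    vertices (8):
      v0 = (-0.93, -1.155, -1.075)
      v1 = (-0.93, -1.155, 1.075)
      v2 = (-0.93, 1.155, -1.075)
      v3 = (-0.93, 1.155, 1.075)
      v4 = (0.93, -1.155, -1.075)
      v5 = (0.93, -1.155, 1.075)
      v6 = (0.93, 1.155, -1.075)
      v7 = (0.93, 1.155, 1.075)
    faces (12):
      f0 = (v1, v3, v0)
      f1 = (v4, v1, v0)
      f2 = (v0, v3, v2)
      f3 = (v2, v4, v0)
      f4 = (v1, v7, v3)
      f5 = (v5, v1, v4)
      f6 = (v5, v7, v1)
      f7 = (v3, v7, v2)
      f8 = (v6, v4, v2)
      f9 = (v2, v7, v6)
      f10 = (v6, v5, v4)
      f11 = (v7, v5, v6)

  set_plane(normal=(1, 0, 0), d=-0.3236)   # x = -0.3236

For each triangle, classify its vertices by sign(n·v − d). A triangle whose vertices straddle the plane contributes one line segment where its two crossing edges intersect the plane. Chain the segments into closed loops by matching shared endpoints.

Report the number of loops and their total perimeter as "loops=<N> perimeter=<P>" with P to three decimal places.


loops=1 perimeter=8.920

Straddling triangles (8 of 12):
  (v4,v1,v0) [+--] → (-0.3236, -1.155, 0.374054)–(-0.3236, -1.155, -1.075)  len=1.4491
  (v2,v4,v0) [-+-] → (-0.3236, 0.40189, -1.075)–(-0.3236, -1.155, -1.075)  len=1.5569
  (v1,v7,v3) [-+-] → (-0.3236, -0.40189, 1.075)–(-0.3236, 1.155, 1.075)  len=1.5569
  (v5,v1,v4) [+-+] → (-0.3236, -1.155, 1.075)–(-0.3236, -1.155, 0.374054)  len=0.7009
  (v5,v7,v1) [++-] → (-0.3236, -0.40189, 1.075)–(-0.3236, -1.155, 1.075)  len=0.7531
  (v3,v7,v2) [-+-] → (-0.3236, 1.155, 1.075)–(-0.3236, 1.155, -0.374054)  len=1.4491
  (v6,v4,v2) [++-] → (-0.3236, 0.40189, -1.075)–(-0.3236, 1.155, -1.075)  len=0.7531
  (v2,v7,v6) [-++] → (-0.3236, 1.155, -0.374054)–(-0.3236, 1.155, -1.075)  len=0.7009

Chained into 1 loop(s):
  loop 1: 8 segments, perimeter = 8.9200
Total perimeter = 8.920


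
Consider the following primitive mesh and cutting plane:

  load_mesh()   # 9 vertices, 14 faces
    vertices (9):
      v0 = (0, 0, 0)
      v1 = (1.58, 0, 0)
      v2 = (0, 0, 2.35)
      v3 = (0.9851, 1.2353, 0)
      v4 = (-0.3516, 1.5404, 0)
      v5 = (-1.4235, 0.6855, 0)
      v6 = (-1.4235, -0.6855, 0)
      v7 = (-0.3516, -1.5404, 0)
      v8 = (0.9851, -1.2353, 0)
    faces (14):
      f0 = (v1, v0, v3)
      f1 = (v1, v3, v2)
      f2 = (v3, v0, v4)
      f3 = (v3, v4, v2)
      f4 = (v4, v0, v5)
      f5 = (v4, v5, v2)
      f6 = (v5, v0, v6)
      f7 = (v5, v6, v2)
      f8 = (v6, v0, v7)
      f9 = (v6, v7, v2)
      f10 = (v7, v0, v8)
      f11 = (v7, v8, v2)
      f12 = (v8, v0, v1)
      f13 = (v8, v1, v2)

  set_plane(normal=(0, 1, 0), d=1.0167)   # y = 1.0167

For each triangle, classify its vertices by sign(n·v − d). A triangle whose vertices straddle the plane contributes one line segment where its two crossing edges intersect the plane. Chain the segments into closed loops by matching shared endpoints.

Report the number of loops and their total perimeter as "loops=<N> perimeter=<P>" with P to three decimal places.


Straddling triangles (6 of 14):
  (v1,v0,v3) [--+] → (0.810776, 1.0167, 0)–(1.09037, 1.0167, 0)  len=0.2796
  (v1,v3,v2) [-+-] → (1.09037, 1.0167, 0)–(0.810776, 1.0167, 0.415858)  len=0.5011
  (v3,v0,v4) [+-+] → (0.810776, 1.0167, 0)–(-0.232064, 1.0167, 0)  len=1.0428
  (v3,v4,v2) [++-] → (-0.232064, 1.0167, 0.798945)–(0.810776, 1.0167, 0.415858)  len=1.1110
  (v4,v0,v5) [+--] → (-0.232064, 1.0167, 0)–(-1.00823, 1.0167, 0)  len=0.7762
  (v4,v5,v2) [+--] → (-1.00823, 1.0167, 0)–(-0.232064, 1.0167, 0.798945)  len=1.1139

Chained into 1 loop(s):
  loop 1: 6 segments, perimeter = 4.8246
Total perimeter = 4.825

loops=1 perimeter=4.825


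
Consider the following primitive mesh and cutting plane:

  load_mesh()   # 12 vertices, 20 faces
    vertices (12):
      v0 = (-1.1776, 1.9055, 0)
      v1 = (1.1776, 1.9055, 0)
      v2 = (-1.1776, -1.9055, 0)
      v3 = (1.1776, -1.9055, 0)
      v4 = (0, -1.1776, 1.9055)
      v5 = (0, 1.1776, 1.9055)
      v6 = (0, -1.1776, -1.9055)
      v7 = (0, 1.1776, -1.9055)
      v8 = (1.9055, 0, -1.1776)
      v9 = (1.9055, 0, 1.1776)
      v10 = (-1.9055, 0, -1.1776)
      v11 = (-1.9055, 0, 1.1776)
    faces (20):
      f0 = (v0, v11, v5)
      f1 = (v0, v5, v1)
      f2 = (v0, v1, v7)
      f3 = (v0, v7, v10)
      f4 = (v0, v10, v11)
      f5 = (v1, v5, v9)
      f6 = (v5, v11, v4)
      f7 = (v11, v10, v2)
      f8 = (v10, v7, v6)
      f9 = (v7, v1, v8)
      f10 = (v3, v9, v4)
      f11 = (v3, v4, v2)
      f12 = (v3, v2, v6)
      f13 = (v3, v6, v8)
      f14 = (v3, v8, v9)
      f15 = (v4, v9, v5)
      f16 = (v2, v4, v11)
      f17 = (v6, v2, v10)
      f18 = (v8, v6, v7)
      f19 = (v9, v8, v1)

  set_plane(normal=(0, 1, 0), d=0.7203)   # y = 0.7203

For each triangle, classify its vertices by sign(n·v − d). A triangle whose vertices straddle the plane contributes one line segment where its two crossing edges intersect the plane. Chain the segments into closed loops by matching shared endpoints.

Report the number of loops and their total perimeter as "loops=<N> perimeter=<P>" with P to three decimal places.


loops=1 perimeter=11.135

Straddling triangles (10 of 20):
  (v0,v11,v5) [+-+] → (-1.63035, 0.7203, 0.732454)–(-0.739967, 0.7203, 1.62283)  len=1.2592
  (v0,v7,v10) [++-] → (-0.739967, 0.7203, -1.62283)–(-1.63035, 0.7203, -0.732454)  len=1.2592
  (v0,v10,v11) [+--] → (-1.63035, 0.7203, -0.732454)–(-1.63035, 0.7203, 0.732454)  len=1.4649
  (v1,v5,v9) [++-] → (0.739967, 0.7203, 1.62283)–(1.63035, 0.7203, 0.732454)  len=1.2592
  (v5,v11,v4) [+--] → (-0.739967, 0.7203, 1.62283)–(0, 0.7203, 1.9055)  len=0.7921
  (v10,v7,v6) [-+-] → (-0.739967, 0.7203, -1.62283)–(0, 0.7203, -1.9055)  len=0.7921
  (v7,v1,v8) [++-] → (1.63035, 0.7203, -0.732454)–(0.739967, 0.7203, -1.62283)  len=1.2592
  (v4,v9,v5) [--+] → (0.739967, 0.7203, 1.62283)–(0, 0.7203, 1.9055)  len=0.7921
  (v8,v6,v7) [--+] → (0, 0.7203, -1.9055)–(0.739967, 0.7203, -1.62283)  len=0.7921
  (v9,v8,v1) [--+] → (1.63035, 0.7203, -0.732454)–(1.63035, 0.7203, 0.732454)  len=1.4649

Chained into 1 loop(s):
  loop 1: 10 segments, perimeter = 11.1350
Total perimeter = 11.135


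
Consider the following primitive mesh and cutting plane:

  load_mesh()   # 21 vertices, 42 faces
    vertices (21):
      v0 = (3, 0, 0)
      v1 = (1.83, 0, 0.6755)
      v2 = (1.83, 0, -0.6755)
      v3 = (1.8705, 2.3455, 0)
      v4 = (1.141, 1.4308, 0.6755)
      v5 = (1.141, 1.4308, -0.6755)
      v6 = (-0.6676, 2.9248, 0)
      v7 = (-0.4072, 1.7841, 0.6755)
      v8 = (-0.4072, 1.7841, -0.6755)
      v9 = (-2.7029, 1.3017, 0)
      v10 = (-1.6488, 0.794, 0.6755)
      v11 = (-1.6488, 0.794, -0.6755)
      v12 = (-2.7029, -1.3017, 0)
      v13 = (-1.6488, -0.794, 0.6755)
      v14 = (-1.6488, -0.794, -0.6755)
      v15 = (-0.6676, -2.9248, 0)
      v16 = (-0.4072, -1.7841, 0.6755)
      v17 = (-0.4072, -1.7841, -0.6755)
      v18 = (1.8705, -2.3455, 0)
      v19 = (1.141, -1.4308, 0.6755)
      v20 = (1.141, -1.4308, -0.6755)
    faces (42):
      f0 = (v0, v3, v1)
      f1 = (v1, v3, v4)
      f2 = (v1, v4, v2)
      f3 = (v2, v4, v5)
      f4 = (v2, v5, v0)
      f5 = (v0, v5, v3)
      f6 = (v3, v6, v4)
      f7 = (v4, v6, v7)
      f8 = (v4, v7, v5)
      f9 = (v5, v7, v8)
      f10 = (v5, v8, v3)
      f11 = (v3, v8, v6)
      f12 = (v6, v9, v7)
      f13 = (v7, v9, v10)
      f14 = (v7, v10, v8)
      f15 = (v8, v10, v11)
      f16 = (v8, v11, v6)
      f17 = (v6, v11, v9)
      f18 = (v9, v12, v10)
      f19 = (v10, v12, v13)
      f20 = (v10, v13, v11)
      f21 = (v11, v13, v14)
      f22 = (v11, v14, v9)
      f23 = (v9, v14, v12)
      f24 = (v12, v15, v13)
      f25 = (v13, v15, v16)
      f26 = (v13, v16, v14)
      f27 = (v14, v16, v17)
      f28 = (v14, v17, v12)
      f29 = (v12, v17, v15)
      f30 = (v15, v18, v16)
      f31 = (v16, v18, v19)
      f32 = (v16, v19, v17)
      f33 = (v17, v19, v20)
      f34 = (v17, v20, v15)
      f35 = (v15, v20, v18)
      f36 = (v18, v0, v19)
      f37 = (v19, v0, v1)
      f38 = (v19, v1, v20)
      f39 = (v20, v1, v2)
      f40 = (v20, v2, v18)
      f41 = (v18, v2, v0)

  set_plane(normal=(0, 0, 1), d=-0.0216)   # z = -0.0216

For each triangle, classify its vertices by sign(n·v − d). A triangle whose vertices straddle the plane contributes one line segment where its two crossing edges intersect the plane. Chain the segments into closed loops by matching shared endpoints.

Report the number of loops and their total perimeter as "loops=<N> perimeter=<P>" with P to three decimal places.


Straddling triangles (28 of 42):
  (v1,v4,v2) [++-] → (1.49652, 0.692524, -0.0216)–(1.83, 0, -0.0216)  len=0.7686
  (v2,v4,v5) [-+-] → (1.49652, 0.692524, -0.0216)–(1.141, 1.4308, -0.0216)  len=0.8194
  (v2,v5,v0) [--+] → (2.94056, 0.0457517, -0.0216)–(2.96259, 0, -0.0216)  len=0.0508
  (v0,v5,v3) [+-+] → (2.94056, 0.0457517, -0.0216)–(1.84717, 2.31625, -0.0216)  len=2.5201
  (v4,v7,v5) [++-] → (0.391653, 1.6018, -0.0216)–(1.141, 1.4308, -0.0216)  len=0.7686
  (v5,v7,v8) [-+-] → (0.391653, 1.6018, -0.0216)–(-0.4072, 1.7841, -0.0216)  len=0.8194
  (v5,v8,v3) [--+] → (1.79767, 2.32755, -0.0216)–(1.84717, 2.31625, -0.0216)  len=0.0508
  (v3,v8,v6) [+-+] → (1.79767, 2.32755, -0.0216)–(-0.659273, 2.88832, -0.0216)  len=2.5201
  (v7,v10,v8) [++-] → (-1.00815, 1.30488, -0.0216)–(-0.4072, 1.7841, -0.0216)  len=0.7686
  (v8,v10,v11) [-+-] → (-1.00815, 1.30488, -0.0216)–(-1.6488, 0.794, -0.0216)  len=0.8194
  (v8,v11,v6) [--+] → (-0.698975, 2.85666, -0.0216)–(-0.659273, 2.88832, -0.0216)  len=0.0508
  (v6,v11,v9) [+-+] → (-0.698975, 2.85666, -0.0216)–(-2.66919, 1.28547, -0.0216)  len=2.5200
  (v10,v13,v11) [++-] → (-1.6488, 0.0253892, -0.0216)–(-1.6488, 0.794, -0.0216)  len=0.7686
  (v11,v13,v14) [-+-] → (-1.6488, 0.0253892, -0.0216)–(-1.6488, -0.794, -0.0216)  len=0.8194
  (v11,v14,v9) [--+] → (-2.66919, 1.23469, -0.0216)–(-2.66919, 1.28547, -0.0216)  len=0.0508
  (v9,v14,v12) [+-+] → (-2.66919, 1.23469, -0.0216)–(-2.66919, -1.28547, -0.0216)  len=2.5202
  (v13,v16,v14) [++-] → (-1.04785, -1.27322, -0.0216)–(-1.6488, -0.794, -0.0216)  len=0.7686
  (v14,v16,v17) [-+-] → (-1.04785, -1.27322, -0.0216)–(-0.4072, -1.7841, -0.0216)  len=0.8194
  (v14,v17,v12) [--+] → (-2.62949, -1.31713, -0.0216)–(-2.66919, -1.28547, -0.0216)  len=0.0508
  (v12,v17,v15) [+-+] → (-2.62949, -1.31713, -0.0216)–(-0.659273, -2.88832, -0.0216)  len=2.5200
  (v16,v19,v17) [++-] → (0.342147, -1.6131, -0.0216)–(-0.4072, -1.7841, -0.0216)  len=0.7686
  (v17,v19,v20) [-+-] → (0.342147, -1.6131, -0.0216)–(1.141, -1.4308, -0.0216)  len=0.8194
  (v17,v20,v15) [--+] → (-0.609768, -2.87703, -0.0216)–(-0.659273, -2.88832, -0.0216)  len=0.0508
  (v15,v20,v18) [+-+] → (-0.609768, -2.87703, -0.0216)–(1.84717, -2.31625, -0.0216)  len=2.5201
  (v19,v1,v20) [++-] → (1.47448, -0.738276, -0.0216)–(1.141, -1.4308, -0.0216)  len=0.7686
  (v20,v1,v2) [-+-] → (1.47448, -0.738276, -0.0216)–(1.83, 0, -0.0216)  len=0.8194
  (v20,v2,v18) [--+] → (1.8692, -2.2705, -0.0216)–(1.84717, -2.31625, -0.0216)  len=0.0508
  (v18,v2,v0) [+-+] → (1.8692, -2.2705, -0.0216)–(2.96259, 0, -0.0216)  len=2.5201

Chained into 2 loop(s):
  loop 1: 14 segments, perimeter = 11.1162
  loop 2: 14 segments, perimeter = 17.9960
Total perimeter = 29.112

loops=2 perimeter=29.112


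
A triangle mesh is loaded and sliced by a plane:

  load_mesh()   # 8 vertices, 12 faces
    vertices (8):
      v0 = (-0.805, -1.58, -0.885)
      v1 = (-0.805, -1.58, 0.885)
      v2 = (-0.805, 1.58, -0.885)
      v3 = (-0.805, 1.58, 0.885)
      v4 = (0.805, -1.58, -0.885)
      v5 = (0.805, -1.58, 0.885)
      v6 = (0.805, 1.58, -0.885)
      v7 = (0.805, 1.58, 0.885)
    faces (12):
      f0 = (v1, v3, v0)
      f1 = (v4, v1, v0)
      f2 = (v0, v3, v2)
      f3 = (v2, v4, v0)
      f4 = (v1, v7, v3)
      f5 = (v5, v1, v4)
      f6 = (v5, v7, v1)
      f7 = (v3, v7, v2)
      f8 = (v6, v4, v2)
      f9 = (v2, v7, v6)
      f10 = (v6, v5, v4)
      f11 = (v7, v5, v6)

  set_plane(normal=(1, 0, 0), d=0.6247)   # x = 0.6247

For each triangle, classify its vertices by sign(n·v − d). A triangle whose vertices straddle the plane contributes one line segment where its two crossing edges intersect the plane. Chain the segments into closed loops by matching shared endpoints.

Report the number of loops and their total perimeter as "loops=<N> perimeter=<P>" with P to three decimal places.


Straddling triangles (8 of 12):
  (v4,v1,v0) [+--] → (0.6247, -1.58, -0.686782)–(0.6247, -1.58, -0.885)  len=0.1982
  (v2,v4,v0) [-+-] → (0.6247, -1.22612, -0.885)–(0.6247, -1.58, -0.885)  len=0.3539
  (v1,v7,v3) [-+-] → (0.6247, 1.22612, 0.885)–(0.6247, 1.58, 0.885)  len=0.3539
  (v5,v1,v4) [+-+] → (0.6247, -1.58, 0.885)–(0.6247, -1.58, -0.686782)  len=1.5718
  (v5,v7,v1) [++-] → (0.6247, 1.22612, 0.885)–(0.6247, -1.58, 0.885)  len=2.8061
  (v3,v7,v2) [-+-] → (0.6247, 1.58, 0.885)–(0.6247, 1.58, 0.686782)  len=0.1982
  (v6,v4,v2) [++-] → (0.6247, -1.22612, -0.885)–(0.6247, 1.58, -0.885)  len=2.8061
  (v2,v7,v6) [-++] → (0.6247, 1.58, 0.686782)–(0.6247, 1.58, -0.885)  len=1.5718

Chained into 1 loop(s):
  loop 1: 8 segments, perimeter = 9.8600
Total perimeter = 9.860

loops=1 perimeter=9.860


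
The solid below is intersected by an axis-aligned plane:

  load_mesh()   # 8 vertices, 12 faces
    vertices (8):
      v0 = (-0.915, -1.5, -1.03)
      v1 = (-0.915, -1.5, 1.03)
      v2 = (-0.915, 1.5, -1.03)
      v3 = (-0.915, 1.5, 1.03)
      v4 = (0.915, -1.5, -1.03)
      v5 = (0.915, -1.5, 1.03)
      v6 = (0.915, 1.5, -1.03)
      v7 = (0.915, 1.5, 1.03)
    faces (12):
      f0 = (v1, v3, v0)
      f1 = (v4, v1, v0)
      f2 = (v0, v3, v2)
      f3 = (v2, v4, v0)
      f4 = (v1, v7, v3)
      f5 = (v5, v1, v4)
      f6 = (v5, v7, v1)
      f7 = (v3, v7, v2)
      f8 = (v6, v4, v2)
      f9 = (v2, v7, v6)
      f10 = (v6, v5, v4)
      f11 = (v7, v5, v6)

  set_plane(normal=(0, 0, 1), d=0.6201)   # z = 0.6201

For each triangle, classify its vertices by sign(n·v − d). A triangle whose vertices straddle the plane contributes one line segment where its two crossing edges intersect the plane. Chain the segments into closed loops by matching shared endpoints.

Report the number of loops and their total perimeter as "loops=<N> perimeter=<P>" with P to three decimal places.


Straddling triangles (8 of 12):
  (v1,v3,v0) [++-] → (-0.915, 0.903058, 0.6201)–(-0.915, -1.5, 0.6201)  len=2.4031
  (v4,v1,v0) [-+-] → (-0.550866, -1.5, 0.6201)–(-0.915, -1.5, 0.6201)  len=0.3641
  (v0,v3,v2) [-+-] → (-0.915, 0.903058, 0.6201)–(-0.915, 1.5, 0.6201)  len=0.5969
  (v5,v1,v4) [++-] → (-0.550866, -1.5, 0.6201)–(0.915, -1.5, 0.6201)  len=1.4659
  (v3,v7,v2) [++-] → (0.550866, 1.5, 0.6201)–(-0.915, 1.5, 0.6201)  len=1.4659
  (v2,v7,v6) [-+-] → (0.550866, 1.5, 0.6201)–(0.915, 1.5, 0.6201)  len=0.3641
  (v6,v5,v4) [-+-] → (0.915, -0.903058, 0.6201)–(0.915, -1.5, 0.6201)  len=0.5969
  (v7,v5,v6) [++-] → (0.915, -0.903058, 0.6201)–(0.915, 1.5, 0.6201)  len=2.4031

Chained into 1 loop(s):
  loop 1: 8 segments, perimeter = 9.6600
Total perimeter = 9.660

loops=1 perimeter=9.660


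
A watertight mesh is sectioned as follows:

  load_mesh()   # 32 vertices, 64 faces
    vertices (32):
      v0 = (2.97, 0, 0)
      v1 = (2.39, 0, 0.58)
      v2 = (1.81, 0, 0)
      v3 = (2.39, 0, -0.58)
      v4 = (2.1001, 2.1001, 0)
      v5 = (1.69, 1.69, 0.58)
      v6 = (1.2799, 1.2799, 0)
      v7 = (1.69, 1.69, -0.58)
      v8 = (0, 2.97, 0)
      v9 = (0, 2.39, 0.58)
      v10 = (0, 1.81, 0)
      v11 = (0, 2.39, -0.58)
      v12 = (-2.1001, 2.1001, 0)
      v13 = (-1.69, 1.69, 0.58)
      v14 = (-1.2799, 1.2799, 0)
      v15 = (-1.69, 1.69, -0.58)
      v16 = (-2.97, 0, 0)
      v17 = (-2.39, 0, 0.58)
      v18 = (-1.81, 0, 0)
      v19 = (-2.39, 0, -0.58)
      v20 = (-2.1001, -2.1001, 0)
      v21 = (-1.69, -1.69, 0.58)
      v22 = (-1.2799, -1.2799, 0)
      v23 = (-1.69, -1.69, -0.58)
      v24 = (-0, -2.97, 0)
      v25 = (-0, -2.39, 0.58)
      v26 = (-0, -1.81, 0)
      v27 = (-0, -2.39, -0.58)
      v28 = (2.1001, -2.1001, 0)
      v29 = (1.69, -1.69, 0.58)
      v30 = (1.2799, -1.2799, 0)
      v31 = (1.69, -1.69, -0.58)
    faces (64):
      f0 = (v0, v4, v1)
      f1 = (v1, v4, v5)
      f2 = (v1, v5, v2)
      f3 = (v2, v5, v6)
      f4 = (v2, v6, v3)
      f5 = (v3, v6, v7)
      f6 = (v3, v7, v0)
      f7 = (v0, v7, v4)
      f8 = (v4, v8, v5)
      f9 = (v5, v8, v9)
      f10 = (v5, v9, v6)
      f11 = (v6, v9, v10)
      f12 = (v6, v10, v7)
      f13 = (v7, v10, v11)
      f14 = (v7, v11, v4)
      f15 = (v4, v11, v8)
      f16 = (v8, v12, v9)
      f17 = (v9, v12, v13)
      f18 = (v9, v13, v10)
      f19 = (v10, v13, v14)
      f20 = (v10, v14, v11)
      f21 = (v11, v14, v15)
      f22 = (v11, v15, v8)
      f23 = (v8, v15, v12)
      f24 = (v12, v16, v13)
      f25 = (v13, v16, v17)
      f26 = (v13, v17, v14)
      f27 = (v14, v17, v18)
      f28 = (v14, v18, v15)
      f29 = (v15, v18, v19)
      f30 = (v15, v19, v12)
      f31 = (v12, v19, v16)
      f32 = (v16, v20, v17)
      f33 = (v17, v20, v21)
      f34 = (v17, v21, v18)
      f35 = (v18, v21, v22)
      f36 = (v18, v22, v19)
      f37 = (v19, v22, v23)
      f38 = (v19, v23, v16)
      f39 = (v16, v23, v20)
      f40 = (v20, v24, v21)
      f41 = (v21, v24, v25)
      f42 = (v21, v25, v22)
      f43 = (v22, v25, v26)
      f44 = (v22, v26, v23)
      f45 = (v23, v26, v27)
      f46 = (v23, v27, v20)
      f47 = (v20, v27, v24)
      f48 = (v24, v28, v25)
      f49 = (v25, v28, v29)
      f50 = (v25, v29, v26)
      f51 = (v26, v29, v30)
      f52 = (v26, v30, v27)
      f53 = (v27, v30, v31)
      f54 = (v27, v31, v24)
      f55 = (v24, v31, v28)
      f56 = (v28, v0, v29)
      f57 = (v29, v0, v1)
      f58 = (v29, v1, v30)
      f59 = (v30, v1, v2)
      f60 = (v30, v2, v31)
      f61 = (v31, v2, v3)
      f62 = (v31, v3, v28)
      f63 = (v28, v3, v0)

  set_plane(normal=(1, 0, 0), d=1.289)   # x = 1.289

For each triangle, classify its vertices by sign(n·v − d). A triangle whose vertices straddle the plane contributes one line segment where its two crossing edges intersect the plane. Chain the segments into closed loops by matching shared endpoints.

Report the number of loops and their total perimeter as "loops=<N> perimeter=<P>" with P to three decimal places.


loops=2 perimeter=6.624

Straddling triangles (20 of 64):
  (v2,v5,v6) [++-] → (1.289, 1.289, 0.01287)–(1.289, 1.25793, 0)  len=0.0336
  (v2,v6,v3) [+-+] → (1.289, 1.25793, 0)–(1.289, 1.26941, -0.00475453)  len=0.0124
  (v3,v6,v7) [+-+] → (1.289, 1.26941, -0.00475453)–(1.289, 1.289, -0.01287)  len=0.0212
  (v4,v8,v5) [+-+] → (1.289, 2.43607, 0)–(1.289, 1.99372, 0.442379)  len=0.6256
  (v5,v8,v9) [+--] → (1.289, 1.99372, 0.442379)–(1.289, 1.85609, 0.58)  len=0.1946
  (v5,v9,v6) [+--] → (1.289, 1.85609, 0.58)–(1.289, 1.289, 0.01287)  len=0.8020
  (v6,v10,v7) [--+] → (1.289, 1.71847, -0.442379)–(1.289, 1.289, -0.01287)  len=0.6074
  (v7,v10,v11) [+--] → (1.289, 1.71847, -0.442379)–(1.289, 1.85609, -0.58)  len=0.1946
  (v7,v11,v4) [+-+] → (1.289, 1.85609, -0.58)–(1.289, 2.21207, -0.224007)  len=0.5034
  (v4,v11,v8) [+--] → (1.289, 2.21207, -0.224007)–(1.289, 2.43607, 0)  len=0.3168
  (v24,v28,v25) [-+-] → (1.289, -2.43607, 0)–(1.289, -2.21207, 0.224007)  len=0.3168
  (v25,v28,v29) [-++] → (1.289, -2.21207, 0.224007)–(1.289, -1.85609, 0.58)  len=0.5034
  (v25,v29,v26) [-+-] → (1.289, -1.85609, 0.58)–(1.289, -1.71847, 0.442379)  len=0.1946
  (v26,v29,v30) [-+-] → (1.289, -1.71847, 0.442379)–(1.289, -1.289, 0.01287)  len=0.6074
  (v27,v30,v31) [--+] → (1.289, -1.289, -0.01287)–(1.289, -1.85609, -0.58)  len=0.8020
  (v27,v31,v24) [-+-] → (1.289, -1.85609, -0.58)–(1.289, -1.99372, -0.442379)  len=0.1946
  (v24,v31,v28) [-++] → (1.289, -1.99372, -0.442379)–(1.289, -2.43607, 0)  len=0.6256
  (v29,v1,v30) [++-] → (1.289, -1.26941, 0.00475453)–(1.289, -1.289, 0.01287)  len=0.0212
  (v30,v1,v2) [-++] → (1.289, -1.26941, 0.00475453)–(1.289, -1.25793, 0)  len=0.0124
  (v30,v2,v31) [-++] → (1.289, -1.25793, 0)–(1.289, -1.289, -0.01287)  len=0.0336

Chained into 2 loop(s):
  loop 1: 10 segments, perimeter = 3.3118
  loop 2: 10 segments, perimeter = 3.3118
Total perimeter = 6.624


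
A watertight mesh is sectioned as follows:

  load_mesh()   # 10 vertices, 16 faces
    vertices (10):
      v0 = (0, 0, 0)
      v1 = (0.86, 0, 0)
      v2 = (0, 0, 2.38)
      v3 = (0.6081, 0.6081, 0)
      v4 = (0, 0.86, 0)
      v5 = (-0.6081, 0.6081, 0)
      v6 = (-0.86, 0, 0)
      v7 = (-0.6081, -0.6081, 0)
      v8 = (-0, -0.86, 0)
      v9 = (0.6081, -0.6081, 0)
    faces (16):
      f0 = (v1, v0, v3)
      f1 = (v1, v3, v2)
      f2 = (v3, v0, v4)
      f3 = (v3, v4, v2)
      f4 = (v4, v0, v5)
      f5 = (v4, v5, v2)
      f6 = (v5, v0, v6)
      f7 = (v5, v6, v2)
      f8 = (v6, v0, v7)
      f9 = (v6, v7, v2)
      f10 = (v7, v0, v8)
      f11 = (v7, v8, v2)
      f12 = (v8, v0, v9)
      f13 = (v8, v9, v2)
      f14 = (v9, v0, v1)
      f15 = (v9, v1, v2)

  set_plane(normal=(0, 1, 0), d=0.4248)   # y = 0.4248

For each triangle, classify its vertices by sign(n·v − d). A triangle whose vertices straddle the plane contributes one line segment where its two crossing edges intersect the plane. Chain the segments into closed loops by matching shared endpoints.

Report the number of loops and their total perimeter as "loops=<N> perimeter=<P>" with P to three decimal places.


loops=1 perimeter=4.186

Straddling triangles (8 of 16):
  (v1,v0,v3) [--+] → (0.4248, 0.4248, 0)–(0.68403, 0.4248, 0)  len=0.2592
  (v1,v3,v2) [-+-] → (0.68403, 0.4248, 0)–(0.4248, 0.4248, 0.717405)  len=0.7628
  (v3,v0,v4) [+-+] → (0.4248, 0.4248, 0)–(0, 0.4248, 0)  len=0.4248
  (v3,v4,v2) [++-] → (0, 0.4248, 1.20439)–(0.4248, 0.4248, 0.717405)  len=0.6462
  (v4,v0,v5) [+-+] → (0, 0.4248, 0)–(-0.4248, 0.4248, 0)  len=0.4248
  (v4,v5,v2) [++-] → (-0.4248, 0.4248, 0.717405)–(0, 0.4248, 1.20439)  len=0.6462
  (v5,v0,v6) [+--] → (-0.4248, 0.4248, 0)–(-0.68403, 0.4248, 0)  len=0.2592
  (v5,v6,v2) [+--] → (-0.68403, 0.4248, 0)–(-0.4248, 0.4248, 0.717405)  len=0.7628

Chained into 1 loop(s):
  loop 1: 8 segments, perimeter = 4.1861
Total perimeter = 4.186


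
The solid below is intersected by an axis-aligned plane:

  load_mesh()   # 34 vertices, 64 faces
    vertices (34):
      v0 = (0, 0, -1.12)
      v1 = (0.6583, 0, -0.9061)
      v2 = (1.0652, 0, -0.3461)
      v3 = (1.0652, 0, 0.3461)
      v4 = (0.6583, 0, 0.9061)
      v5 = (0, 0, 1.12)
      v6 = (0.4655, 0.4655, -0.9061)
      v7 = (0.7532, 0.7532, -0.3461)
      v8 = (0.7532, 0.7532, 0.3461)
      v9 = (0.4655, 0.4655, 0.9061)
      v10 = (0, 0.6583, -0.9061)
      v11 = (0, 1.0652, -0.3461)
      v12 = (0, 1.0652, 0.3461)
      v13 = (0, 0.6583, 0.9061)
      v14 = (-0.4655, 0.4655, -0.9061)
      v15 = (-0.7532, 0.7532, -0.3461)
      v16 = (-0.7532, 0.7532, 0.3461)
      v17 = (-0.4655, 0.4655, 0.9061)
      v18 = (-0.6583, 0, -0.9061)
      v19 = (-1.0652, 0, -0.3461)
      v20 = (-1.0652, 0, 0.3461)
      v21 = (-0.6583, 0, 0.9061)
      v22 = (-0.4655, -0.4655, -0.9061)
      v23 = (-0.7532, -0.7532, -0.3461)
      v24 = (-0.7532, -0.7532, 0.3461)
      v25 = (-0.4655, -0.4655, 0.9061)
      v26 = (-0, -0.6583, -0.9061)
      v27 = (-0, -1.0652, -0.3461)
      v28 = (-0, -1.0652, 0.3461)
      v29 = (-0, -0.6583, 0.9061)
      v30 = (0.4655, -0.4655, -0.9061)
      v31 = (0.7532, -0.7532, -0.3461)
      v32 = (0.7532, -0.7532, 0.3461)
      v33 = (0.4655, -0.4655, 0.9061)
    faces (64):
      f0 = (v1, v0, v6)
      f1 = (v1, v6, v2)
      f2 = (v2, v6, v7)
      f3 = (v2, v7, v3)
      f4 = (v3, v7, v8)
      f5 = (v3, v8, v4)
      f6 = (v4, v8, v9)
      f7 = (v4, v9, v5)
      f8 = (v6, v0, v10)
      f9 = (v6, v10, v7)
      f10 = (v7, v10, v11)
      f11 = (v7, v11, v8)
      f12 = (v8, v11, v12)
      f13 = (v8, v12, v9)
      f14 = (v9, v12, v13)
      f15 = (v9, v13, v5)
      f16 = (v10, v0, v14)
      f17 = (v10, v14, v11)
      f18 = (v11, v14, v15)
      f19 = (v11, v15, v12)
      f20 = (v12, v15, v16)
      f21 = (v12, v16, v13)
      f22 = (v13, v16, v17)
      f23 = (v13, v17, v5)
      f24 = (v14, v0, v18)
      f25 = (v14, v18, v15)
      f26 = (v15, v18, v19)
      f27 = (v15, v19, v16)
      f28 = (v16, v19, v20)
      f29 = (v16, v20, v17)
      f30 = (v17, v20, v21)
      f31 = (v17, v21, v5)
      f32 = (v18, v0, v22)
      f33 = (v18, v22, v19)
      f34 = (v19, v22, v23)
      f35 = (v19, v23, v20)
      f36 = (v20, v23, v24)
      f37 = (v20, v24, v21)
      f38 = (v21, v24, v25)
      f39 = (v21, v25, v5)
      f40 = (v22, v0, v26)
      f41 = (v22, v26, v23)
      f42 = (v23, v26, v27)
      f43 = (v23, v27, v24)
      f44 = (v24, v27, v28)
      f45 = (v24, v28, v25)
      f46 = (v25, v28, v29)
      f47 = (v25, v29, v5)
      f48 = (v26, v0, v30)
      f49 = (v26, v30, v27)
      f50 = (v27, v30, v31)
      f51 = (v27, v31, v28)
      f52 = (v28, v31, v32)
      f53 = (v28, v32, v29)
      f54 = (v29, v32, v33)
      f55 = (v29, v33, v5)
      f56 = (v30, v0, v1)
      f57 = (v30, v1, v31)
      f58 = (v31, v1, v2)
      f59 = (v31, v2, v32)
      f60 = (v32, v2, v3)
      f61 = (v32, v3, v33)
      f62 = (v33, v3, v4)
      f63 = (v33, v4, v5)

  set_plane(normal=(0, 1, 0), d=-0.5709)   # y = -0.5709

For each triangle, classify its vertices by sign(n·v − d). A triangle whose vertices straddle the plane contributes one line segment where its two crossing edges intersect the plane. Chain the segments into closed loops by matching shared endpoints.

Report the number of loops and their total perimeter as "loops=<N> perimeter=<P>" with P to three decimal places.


loops=1 perimeter=5.648

Straddling triangles (20 of 64):
  (v19,v22,v23) [++-] → (-0.5709, -0.5709, -0.700942)–(-0.828715, -0.5709, -0.3461)  len=0.4386
  (v19,v23,v20) [+-+] → (-0.828715, -0.5709, -0.3461)–(-0.828715, -0.5709, -0.178564)  len=0.1675
  (v20,v23,v24) [+--] → (-0.828715, -0.5709, -0.178564)–(-0.828715, -0.5709, 0.3461)  len=0.5247
  (v20,v24,v21) [+-+] → (-0.828715, -0.5709, 0.3461)–(-0.730231, -0.5709, 0.481639)  len=0.1675
  (v21,v24,v25) [+-+] → (-0.730231, -0.5709, 0.481639)–(-0.5709, -0.5709, 0.700942)  len=0.2711
  (v22,v0,v26) [++-] → (0, -0.5709, -0.934499)–(-0.21102, -0.5709, -0.9061)  len=0.2129
  (v22,v26,v23) [+--] → (-0.21102, -0.5709, -0.9061)–(-0.5709, -0.5709, -0.700942)  len=0.4143
  (v24,v28,v25) [--+] → (-0.383686, -0.5709, 0.807677)–(-0.5709, -0.5709, 0.700942)  len=0.2155
  (v25,v28,v29) [+--] → (-0.383686, -0.5709, 0.807677)–(-0.21102, -0.5709, 0.9061)  len=0.1987
  (v25,v29,v5) [+-+] → (-0.21102, -0.5709, 0.9061)–(0, -0.5709, 0.934499)  len=0.2129
  (v26,v0,v30) [-++] → (0, -0.5709, -0.934499)–(0.21102, -0.5709, -0.9061)  len=0.2129
  (v26,v30,v27) [-+-] → (0.21102, -0.5709, -0.9061)–(0.383686, -0.5709, -0.807677)  len=0.1987
  (v27,v30,v31) [-+-] → (0.383686, -0.5709, -0.807677)–(0.5709, -0.5709, -0.700942)  len=0.2155
  (v29,v32,v33) [--+] → (0.5709, -0.5709, 0.700942)–(0.21102, -0.5709, 0.9061)  len=0.4143
  (v29,v33,v5) [-++] → (0.21102, -0.5709, 0.9061)–(0, -0.5709, 0.934499)  len=0.2129
  (v30,v1,v31) [++-] → (0.730231, -0.5709, -0.481639)–(0.5709, -0.5709, -0.700942)  len=0.2711
  (v31,v1,v2) [-++] → (0.730231, -0.5709, -0.481639)–(0.828715, -0.5709, -0.3461)  len=0.1675
  (v31,v2,v32) [-+-] → (0.828715, -0.5709, -0.3461)–(0.828715, -0.5709, 0.178564)  len=0.5247
  (v32,v2,v3) [-++] → (0.828715, -0.5709, 0.178564)–(0.828715, -0.5709, 0.3461)  len=0.1675
  (v32,v3,v33) [-++] → (0.828715, -0.5709, 0.3461)–(0.5709, -0.5709, 0.700942)  len=0.4386

Chained into 1 loop(s):
  loop 1: 20 segments, perimeter = 5.6475
Total perimeter = 5.648


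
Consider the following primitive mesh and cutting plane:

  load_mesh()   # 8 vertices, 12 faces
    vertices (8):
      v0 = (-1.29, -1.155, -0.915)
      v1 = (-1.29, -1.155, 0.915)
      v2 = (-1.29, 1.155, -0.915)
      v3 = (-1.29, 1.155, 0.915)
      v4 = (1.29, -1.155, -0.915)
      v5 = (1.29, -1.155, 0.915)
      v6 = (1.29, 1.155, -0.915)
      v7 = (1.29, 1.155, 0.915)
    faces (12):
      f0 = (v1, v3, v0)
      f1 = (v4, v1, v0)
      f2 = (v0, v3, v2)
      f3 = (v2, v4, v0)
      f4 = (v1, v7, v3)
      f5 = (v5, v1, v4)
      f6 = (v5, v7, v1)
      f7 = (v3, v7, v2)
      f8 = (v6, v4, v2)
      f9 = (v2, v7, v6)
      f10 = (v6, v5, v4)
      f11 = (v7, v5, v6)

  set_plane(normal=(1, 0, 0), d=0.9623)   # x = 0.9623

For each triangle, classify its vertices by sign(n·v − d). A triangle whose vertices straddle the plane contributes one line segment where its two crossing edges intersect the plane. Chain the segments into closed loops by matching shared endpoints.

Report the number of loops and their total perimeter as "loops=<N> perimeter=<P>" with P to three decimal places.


Straddling triangles (8 of 12):
  (v4,v1,v0) [+--] → (0.9623, -1.155, -0.682562)–(0.9623, -1.155, -0.915)  len=0.2324
  (v2,v4,v0) [-+-] → (0.9623, -0.861594, -0.915)–(0.9623, -1.155, -0.915)  len=0.2934
  (v1,v7,v3) [-+-] → (0.9623, 0.861594, 0.915)–(0.9623, 1.155, 0.915)  len=0.2934
  (v5,v1,v4) [+-+] → (0.9623, -1.155, 0.915)–(0.9623, -1.155, -0.682562)  len=1.5976
  (v5,v7,v1) [++-] → (0.9623, 0.861594, 0.915)–(0.9623, -1.155, 0.915)  len=2.0166
  (v3,v7,v2) [-+-] → (0.9623, 1.155, 0.915)–(0.9623, 1.155, 0.682562)  len=0.2324
  (v6,v4,v2) [++-] → (0.9623, -0.861594, -0.915)–(0.9623, 1.155, -0.915)  len=2.0166
  (v2,v7,v6) [-++] → (0.9623, 1.155, 0.682562)–(0.9623, 1.155, -0.915)  len=1.5976

Chained into 1 loop(s):
  loop 1: 8 segments, perimeter = 8.2800
Total perimeter = 8.280

loops=1 perimeter=8.280


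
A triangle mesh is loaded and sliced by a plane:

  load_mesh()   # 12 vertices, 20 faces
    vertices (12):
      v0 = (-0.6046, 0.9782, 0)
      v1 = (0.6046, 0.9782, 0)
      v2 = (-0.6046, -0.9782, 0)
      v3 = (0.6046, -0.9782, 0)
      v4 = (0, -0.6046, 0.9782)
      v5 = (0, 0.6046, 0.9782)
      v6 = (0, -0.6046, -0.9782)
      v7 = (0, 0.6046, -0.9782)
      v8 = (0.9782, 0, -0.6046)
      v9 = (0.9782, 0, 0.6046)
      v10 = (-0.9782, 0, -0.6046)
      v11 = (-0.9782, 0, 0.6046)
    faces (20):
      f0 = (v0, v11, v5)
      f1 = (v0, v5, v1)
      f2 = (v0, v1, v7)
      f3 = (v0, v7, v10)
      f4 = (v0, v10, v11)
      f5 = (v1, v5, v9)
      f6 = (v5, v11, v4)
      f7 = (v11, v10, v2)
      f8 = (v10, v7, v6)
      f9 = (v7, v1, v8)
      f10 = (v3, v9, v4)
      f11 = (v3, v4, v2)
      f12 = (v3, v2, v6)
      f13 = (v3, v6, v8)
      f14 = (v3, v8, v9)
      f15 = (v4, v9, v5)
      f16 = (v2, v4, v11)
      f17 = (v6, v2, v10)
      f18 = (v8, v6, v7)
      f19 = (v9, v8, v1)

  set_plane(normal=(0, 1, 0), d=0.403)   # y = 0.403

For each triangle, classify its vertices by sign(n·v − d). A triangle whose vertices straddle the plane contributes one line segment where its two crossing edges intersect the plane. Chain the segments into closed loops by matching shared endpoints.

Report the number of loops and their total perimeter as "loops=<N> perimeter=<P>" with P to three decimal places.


Straddling triangles (10 of 20):
  (v0,v11,v5) [+-+] → (-0.824284, 0.403, 0.355516)–(-0.326175, 0.403, 0.853625)  len=0.7044
  (v0,v7,v10) [++-] → (-0.326175, 0.403, -0.853625)–(-0.824284, 0.403, -0.355516)  len=0.7044
  (v0,v10,v11) [+--] → (-0.824284, 0.403, -0.355516)–(-0.824284, 0.403, 0.355516)  len=0.7110
  (v1,v5,v9) [++-] → (0.326175, 0.403, 0.853625)–(0.824284, 0.403, 0.355516)  len=0.7044
  (v5,v11,v4) [+--] → (-0.326175, 0.403, 0.853625)–(0, 0.403, 0.9782)  len=0.3492
  (v10,v7,v6) [-+-] → (-0.326175, 0.403, -0.853625)–(0, 0.403, -0.9782)  len=0.3492
  (v7,v1,v8) [++-] → (0.824284, 0.403, -0.355516)–(0.326175, 0.403, -0.853625)  len=0.7044
  (v4,v9,v5) [--+] → (0.326175, 0.403, 0.853625)–(0, 0.403, 0.9782)  len=0.3492
  (v8,v6,v7) [--+] → (0, 0.403, -0.9782)–(0.326175, 0.403, -0.853625)  len=0.3492
  (v9,v8,v1) [--+] → (0.824284, 0.403, -0.355516)–(0.824284, 0.403, 0.355516)  len=0.7110

Chained into 1 loop(s):
  loop 1: 10 segments, perimeter = 5.6364
Total perimeter = 5.636

loops=1 perimeter=5.636


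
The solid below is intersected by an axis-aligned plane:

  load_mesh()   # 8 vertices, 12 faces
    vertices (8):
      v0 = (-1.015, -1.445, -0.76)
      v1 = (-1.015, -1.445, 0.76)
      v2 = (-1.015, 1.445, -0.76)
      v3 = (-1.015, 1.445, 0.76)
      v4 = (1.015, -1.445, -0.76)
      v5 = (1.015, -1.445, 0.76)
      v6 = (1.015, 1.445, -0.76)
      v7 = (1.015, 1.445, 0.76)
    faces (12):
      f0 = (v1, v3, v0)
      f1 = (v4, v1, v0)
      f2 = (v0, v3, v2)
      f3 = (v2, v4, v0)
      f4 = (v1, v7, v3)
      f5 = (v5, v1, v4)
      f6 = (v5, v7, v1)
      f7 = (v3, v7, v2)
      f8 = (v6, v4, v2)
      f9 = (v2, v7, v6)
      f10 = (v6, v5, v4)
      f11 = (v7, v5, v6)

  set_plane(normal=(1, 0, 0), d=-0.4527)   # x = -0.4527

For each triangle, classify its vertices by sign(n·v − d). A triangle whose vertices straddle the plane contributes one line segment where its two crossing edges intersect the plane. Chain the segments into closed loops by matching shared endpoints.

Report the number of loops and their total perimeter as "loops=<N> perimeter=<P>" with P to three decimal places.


Straddling triangles (8 of 12):
  (v4,v1,v0) [+--] → (-0.4527, -1.445, 0.338967)–(-0.4527, -1.445, -0.76)  len=1.0990
  (v2,v4,v0) [-+-] → (-0.4527, 0.644484, -0.76)–(-0.4527, -1.445, -0.76)  len=2.0895
  (v1,v7,v3) [-+-] → (-0.4527, -0.644484, 0.76)–(-0.4527, 1.445, 0.76)  len=2.0895
  (v5,v1,v4) [+-+] → (-0.4527, -1.445, 0.76)–(-0.4527, -1.445, 0.338967)  len=0.4210
  (v5,v7,v1) [++-] → (-0.4527, -0.644484, 0.76)–(-0.4527, -1.445, 0.76)  len=0.8005
  (v3,v7,v2) [-+-] → (-0.4527, 1.445, 0.76)–(-0.4527, 1.445, -0.338967)  len=1.0990
  (v6,v4,v2) [++-] → (-0.4527, 0.644484, -0.76)–(-0.4527, 1.445, -0.76)  len=0.8005
  (v2,v7,v6) [-++] → (-0.4527, 1.445, -0.338967)–(-0.4527, 1.445, -0.76)  len=0.4210

Chained into 1 loop(s):
  loop 1: 8 segments, perimeter = 8.8200
Total perimeter = 8.820

loops=1 perimeter=8.820


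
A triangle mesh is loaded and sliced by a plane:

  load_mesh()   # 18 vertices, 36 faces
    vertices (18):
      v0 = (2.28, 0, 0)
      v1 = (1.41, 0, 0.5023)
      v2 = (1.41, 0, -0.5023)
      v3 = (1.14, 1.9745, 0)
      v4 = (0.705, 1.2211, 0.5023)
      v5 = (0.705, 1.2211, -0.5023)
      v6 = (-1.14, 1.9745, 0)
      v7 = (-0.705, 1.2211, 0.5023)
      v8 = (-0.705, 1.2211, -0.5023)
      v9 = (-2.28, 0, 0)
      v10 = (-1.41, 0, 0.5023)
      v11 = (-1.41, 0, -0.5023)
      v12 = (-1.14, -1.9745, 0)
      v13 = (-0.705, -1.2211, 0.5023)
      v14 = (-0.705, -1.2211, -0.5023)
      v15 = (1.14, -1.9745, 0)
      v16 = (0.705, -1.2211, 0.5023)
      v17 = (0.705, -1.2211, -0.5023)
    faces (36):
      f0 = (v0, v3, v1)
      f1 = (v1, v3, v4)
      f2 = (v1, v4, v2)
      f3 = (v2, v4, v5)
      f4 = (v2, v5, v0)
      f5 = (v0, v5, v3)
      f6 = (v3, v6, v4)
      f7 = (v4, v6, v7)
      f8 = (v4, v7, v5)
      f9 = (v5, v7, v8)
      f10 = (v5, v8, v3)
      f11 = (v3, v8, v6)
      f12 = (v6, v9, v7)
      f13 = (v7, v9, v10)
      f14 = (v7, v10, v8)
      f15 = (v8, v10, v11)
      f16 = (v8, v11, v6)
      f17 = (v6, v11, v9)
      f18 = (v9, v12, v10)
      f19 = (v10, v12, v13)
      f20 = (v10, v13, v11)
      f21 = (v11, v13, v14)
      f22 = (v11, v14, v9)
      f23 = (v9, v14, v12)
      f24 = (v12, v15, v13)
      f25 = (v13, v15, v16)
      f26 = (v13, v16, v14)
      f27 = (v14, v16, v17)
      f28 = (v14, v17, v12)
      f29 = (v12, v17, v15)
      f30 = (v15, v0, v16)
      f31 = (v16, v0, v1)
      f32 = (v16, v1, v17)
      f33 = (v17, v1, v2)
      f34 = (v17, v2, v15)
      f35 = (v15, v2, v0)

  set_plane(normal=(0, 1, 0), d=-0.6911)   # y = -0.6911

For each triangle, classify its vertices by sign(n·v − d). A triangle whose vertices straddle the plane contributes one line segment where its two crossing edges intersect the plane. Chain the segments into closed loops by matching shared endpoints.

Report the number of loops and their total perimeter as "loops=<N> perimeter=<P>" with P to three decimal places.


Straddling triangles (12 of 36):
  (v9,v12,v10) [+-+] → (-1.88099, -0.6911, 0)–(-1.3155, -0.6911, 0.326489)  len=0.6530
  (v10,v12,v13) [+--] → (-1.3155, -0.6911, 0.326489)–(-1.01099, -0.6911, 0.5023)  len=0.3516
  (v10,v13,v11) [+-+] → (-1.01099, -0.6911, 0.5023)–(-1.01099, -0.6911, 0.0662686)  len=0.4360
  (v11,v13,v14) [+--] → (-1.01099, -0.6911, 0.0662686)–(-1.01099, -0.6911, -0.5023)  len=0.5686
  (v11,v14,v9) [+-+] → (-1.01099, -0.6911, -0.5023)–(-1.3886, -0.6911, -0.284284)  len=0.4360
  (v9,v14,v12) [+--] → (-1.3886, -0.6911, -0.284284)–(-1.88099, -0.6911, 0)  len=0.5686
  (v15,v0,v16) [-+-] → (1.88099, -0.6911, 0)–(1.3886, -0.6911, 0.284284)  len=0.5686
  (v16,v0,v1) [-++] → (1.3886, -0.6911, 0.284284)–(1.01099, -0.6911, 0.5023)  len=0.4360
  (v16,v1,v17) [-+-] → (1.01099, -0.6911, 0.5023)–(1.01099, -0.6911, -0.0662686)  len=0.5686
  (v17,v1,v2) [-++] → (1.01099, -0.6911, -0.0662686)–(1.01099, -0.6911, -0.5023)  len=0.4360
  (v17,v2,v15) [-+-] → (1.01099, -0.6911, -0.5023)–(1.3155, -0.6911, -0.326489)  len=0.3516
  (v15,v2,v0) [-++] → (1.3155, -0.6911, -0.326489)–(1.88099, -0.6911, 0)  len=0.6530

Chained into 2 loop(s):
  loop 1: 6 segments, perimeter = 3.0138
  loop 2: 6 segments, perimeter = 3.0138
Total perimeter = 6.028

loops=2 perimeter=6.028


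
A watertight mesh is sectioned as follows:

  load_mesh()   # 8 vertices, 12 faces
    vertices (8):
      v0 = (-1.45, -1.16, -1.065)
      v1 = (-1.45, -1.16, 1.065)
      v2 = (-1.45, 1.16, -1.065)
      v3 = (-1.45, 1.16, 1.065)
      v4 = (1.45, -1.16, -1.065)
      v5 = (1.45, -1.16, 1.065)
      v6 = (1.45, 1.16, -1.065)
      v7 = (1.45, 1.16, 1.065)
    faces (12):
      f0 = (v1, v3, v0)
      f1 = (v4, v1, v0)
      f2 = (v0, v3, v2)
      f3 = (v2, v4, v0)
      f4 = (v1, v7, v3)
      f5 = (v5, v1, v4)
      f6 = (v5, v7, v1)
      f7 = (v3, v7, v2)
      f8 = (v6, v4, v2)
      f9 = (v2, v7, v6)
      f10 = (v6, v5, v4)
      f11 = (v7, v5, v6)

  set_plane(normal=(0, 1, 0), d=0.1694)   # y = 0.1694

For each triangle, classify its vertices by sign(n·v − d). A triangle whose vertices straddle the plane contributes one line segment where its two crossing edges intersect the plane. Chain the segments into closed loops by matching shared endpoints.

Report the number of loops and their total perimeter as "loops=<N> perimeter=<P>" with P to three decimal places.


loops=1 perimeter=10.060

Straddling triangles (8 of 12):
  (v1,v3,v0) [-+-] → (-1.45, 0.1694, 1.065)–(-1.45, 0.1694, 0.155527)  len=0.9095
  (v0,v3,v2) [-++] → (-1.45, 0.1694, 0.155527)–(-1.45, 0.1694, -1.065)  len=1.2205
  (v2,v4,v0) [+--] → (-0.21175, 0.1694, -1.065)–(-1.45, 0.1694, -1.065)  len=1.2382
  (v1,v7,v3) [-++] → (0.21175, 0.1694, 1.065)–(-1.45, 0.1694, 1.065)  len=1.6617
  (v5,v7,v1) [-+-] → (1.45, 0.1694, 1.065)–(0.21175, 0.1694, 1.065)  len=1.2382
  (v6,v4,v2) [+-+] → (1.45, 0.1694, -1.065)–(-0.21175, 0.1694, -1.065)  len=1.6617
  (v6,v5,v4) [+--] → (1.45, 0.1694, -0.155527)–(1.45, 0.1694, -1.065)  len=0.9095
  (v7,v5,v6) [+-+] → (1.45, 0.1694, 1.065)–(1.45, 0.1694, -0.155527)  len=1.2205

Chained into 1 loop(s):
  loop 1: 8 segments, perimeter = 10.0600
Total perimeter = 10.060
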